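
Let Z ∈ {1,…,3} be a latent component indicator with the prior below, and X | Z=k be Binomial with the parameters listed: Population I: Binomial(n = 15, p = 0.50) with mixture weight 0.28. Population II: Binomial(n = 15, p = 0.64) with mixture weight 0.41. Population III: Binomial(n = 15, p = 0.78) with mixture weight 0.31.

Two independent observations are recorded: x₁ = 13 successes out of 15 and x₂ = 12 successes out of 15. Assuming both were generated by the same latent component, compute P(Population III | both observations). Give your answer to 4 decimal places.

The responsibility of component k is w_k f_k(x) divided by Σ_j w_j f_j(x).
Since both observations come from the same component, the likelihood for component k is f_k(x₁)·f_k(x₂).
  p_I = [0.00320435] × [0.0138855] = 4.44939e-05
  p_II = [0.0411277] × [0.100249] = 0.00412299
  p_III = [0.201032] × [0.245705] = 0.0493946
Weight by the priors:
  w_I·p_I = 0.28 × 4.44939e-05 = 1.24583e-05
  w_II·p_II = 0.41 × 0.00412299 = 0.00169043
  w_III·p_III = 0.31 × 0.0493946 = 0.0153123
Normaliser: 1.24583e-05 + 0.00169043 + 0.0153123 = 0.0170152
Responsibility of Population III: 0.0153123 / 0.0170152 ≈ 0.8999

0.8999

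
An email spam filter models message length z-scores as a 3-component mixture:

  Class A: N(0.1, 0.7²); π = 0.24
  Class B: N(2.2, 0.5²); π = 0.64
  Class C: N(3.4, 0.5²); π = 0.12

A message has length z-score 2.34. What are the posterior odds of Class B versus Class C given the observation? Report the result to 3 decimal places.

Posterior odds = (π_i f_i(x)) / (π_j f_j(x)); the normalising sum cancels.
Evaluate each component's likelihood at the observed value:
  f_A = 0.00340584
  f_B = 0.767213
  f_C = 0.0843322
Odds = (0.64/0.12) × (0.767213/0.0843322) = 5.33333 × 9.0975 ≈ 48.520

48.520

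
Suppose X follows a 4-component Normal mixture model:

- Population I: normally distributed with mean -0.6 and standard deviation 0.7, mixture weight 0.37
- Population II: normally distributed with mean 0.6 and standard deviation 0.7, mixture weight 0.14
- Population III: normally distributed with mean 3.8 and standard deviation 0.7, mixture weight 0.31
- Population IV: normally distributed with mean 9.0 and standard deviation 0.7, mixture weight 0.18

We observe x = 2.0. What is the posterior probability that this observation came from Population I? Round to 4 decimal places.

0.0122

By Bayes' theorem, P(k | x) = π_k f_k(x) / Σ_j π_j f_j(x).
Component likelihoods at x = 2.0:
  L_I = 0.000575528
  L_II = 0.07713
  L_III = 0.0208921
  L_IV = 1.09923e-22
Multiply by the mixture weights:
  π_I·L_I = 0.37 × 0.000575528 = 0.000212945
  π_II·L_II = 0.14 × 0.07713 = 0.0107982
  π_III·L_III = 0.31 × 0.0208921 = 0.00647654
  π_IV·L_IV = 0.18 × 1.09923e-22 = 1.97861e-23
Denominator: 0.000212945 + 0.0107982 + 0.00647654 + 1.97861e-23 = 0.0174877
P(Population I | x) ≈ 0.0122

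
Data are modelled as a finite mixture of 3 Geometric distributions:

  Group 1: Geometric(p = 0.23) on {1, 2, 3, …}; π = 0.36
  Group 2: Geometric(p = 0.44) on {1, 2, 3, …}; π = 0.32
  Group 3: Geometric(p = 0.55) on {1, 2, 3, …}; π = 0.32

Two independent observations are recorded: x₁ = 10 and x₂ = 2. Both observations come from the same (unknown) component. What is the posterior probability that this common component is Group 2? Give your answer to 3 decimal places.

0.116

By Bayes' theorem, P(k | x) = w_k f_k(x) / Σ_j w_j f_j(x).
Since both observations come from the same component, the likelihood for component k is f_k(x₁)·f_k(x₂).
  p_1 = [0.23·(1−0.23)^9 = 0.23·0.0951517 = 0.0218849] × [0.1771] = 0.00387581
  p_2 = [0.44·(1−0.44)^9 = 0.44·0.00541617 = 0.00238311] × [0.2464] = 0.000587199
  p_3 = [0.55·(1−0.55)^9 = 0.55·0.000756681 = 0.000416174] × [0.2475] = 0.000103003
Weight by the priors:
  w_1·p_1 = 0.36 × 0.00387581 = 0.00139529
  w_2·p_2 = 0.32 × 0.000587199 = 0.000187904
  w_3·p_3 = 0.32 × 0.000103003 = 3.2961e-05
Evidence: 0.00139529 + 0.000187904 + 3.2961e-05 = 0.00161616
So the posterior for Group 2 is 0.000187904 / 0.00161616 ≈ 0.116.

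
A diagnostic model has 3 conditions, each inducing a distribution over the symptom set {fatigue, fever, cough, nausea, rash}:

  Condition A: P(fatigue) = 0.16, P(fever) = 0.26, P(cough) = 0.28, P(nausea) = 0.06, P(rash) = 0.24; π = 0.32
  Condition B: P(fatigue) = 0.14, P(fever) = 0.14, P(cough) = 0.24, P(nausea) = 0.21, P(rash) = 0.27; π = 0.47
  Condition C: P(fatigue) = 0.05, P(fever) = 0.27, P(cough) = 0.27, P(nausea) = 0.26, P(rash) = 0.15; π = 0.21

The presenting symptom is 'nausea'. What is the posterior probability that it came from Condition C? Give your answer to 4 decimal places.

0.3165

The responsibility of component k is π_k f_k(x) divided by Σ_j π_j f_j(x).
Categorical probabilities:
  f_A = 0.06
  f_B = 0.21
  f_C = 0.26
Weight by the priors:
  π_A·f_A = 0.32 × 0.06 = 0.0192
  π_B·f_B = 0.47 × 0.21 = 0.0987
  π_C·f_C = 0.21 × 0.26 = 0.0546
Evidence: 0.0192 + 0.0987 + 0.0546 = 0.1725
P(Condition C | the observation) = 0.0546 / 0.1725 ≈ 0.3165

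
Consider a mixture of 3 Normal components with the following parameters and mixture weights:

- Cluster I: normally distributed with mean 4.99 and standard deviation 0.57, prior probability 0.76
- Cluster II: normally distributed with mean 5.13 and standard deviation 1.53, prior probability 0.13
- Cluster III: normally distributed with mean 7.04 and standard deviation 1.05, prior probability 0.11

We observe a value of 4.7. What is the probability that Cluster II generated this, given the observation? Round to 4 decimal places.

0.0647

By Bayes' theorem, P(k | x) = π_k f_k(x) / Σ_j π_j f_j(x).
Component likelihoods at x = 4.7:
  f_I = (1/(0.57·√(2π)))·exp(−(4.7−4.99)²/(2·0.57²)) = 0.699899·exp(-0.12942) = 0.614932
  f_II = (1/(1.53·√(2π)))·exp(−(4.7−5.13)²/(2·1.53²)) = 0.260747·exp(-0.03949) = 0.25065
  f_III = (1/(1.05·√(2π)))·exp(−(4.7−7.04)²/(2·1.05²)) = 0.379945·exp(-2.48327) = 0.0317141
Multiply by the mixture weights:
  π_I·f_I = 0.76 × 0.614932 = 0.467348
  π_II·f_II = 0.13 × 0.25065 = 0.0325844
  π_III·f_III = 0.11 × 0.0317141 = 0.00348855
Marginal: 0.467348 + 0.0325844 + 0.00348855 = 0.503421
So the posterior for Cluster II is 0.0325844 / 0.503421 ≈ 0.0647.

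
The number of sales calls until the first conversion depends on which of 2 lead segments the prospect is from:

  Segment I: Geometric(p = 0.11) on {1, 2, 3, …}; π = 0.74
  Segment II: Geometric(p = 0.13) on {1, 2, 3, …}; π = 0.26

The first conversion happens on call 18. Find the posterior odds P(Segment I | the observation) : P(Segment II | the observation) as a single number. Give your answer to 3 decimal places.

3.544

Posterior odds = (π_i f_i(x)) / (π_j f_j(x)); the normalising sum cancels.
Geometric probabilities:
  f_I = 0.11·(1−0.11)^17 = 0.11·0.137921 = 0.0151713
  f_II = 0.13·(1−0.13)^17 = 0.13·0.0937189 = 0.0121835
0.0112268 / 0.0031677 ≈ 3.544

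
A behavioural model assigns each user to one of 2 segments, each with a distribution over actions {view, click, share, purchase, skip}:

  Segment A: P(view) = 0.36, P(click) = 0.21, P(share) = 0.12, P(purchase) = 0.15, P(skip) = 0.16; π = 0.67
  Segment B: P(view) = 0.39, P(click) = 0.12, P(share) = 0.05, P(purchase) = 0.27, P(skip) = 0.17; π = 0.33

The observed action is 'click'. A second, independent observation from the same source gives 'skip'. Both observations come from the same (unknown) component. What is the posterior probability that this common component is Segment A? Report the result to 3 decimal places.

Posterior ∝ prior × likelihood, so P(k | x) ∝ P(Z=k) f_k(x); normalise over all components.
Since both observations come from the same component, the likelihood for component k is f_k(x₁)·f_k(x₂).
  L_A = [P(click | comp) = 0.21] × [0.16] = 0.0336
  L_B = [P(click | comp) = 0.12] × [0.17] = 0.0204
Multiply by the mixture weights:
  P(Z=A)·L_A = 0.67 × 0.0336 = 0.022512
  P(Z=B)·L_B = 0.33 × 0.0204 = 0.006732
Sum: 0.022512 + 0.006732 = 0.029244
So the posterior for Segment A is 0.022512 / 0.029244 ≈ 0.770.

0.770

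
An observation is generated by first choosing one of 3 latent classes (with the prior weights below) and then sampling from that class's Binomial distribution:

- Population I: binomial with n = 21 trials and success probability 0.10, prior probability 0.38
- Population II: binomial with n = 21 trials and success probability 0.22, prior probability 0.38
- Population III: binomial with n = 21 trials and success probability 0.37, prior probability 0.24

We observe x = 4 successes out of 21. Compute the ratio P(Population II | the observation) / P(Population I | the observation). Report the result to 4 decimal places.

2.0567

Posterior odds = (π_i f_i(x)) / (π_j f_j(x)); the normalising sum cancels.
Evaluate each component's likelihood at the observed value:
  L_I = 0.0998129
  L_II = 0.205288
  L_III = 0.0435171
Posterior odds = (π_II·L_II) / (π_I·L_I) = (0.38·0.205288) / (0.38·0.0998129) = 0.0780094 / 0.0379289 ≈ 2.0567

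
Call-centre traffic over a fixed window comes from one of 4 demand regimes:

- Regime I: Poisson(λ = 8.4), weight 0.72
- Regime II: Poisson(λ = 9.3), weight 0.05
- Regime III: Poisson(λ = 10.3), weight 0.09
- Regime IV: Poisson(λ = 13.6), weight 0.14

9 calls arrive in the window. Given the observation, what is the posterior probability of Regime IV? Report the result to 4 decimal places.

Apply Bayes' rule: the posterior for each component is proportional to its prior times its likelihood at x.
Component likelihoods at x = 9 calls:
  p_I = e^(−8.4)·8.4^9/9! = 0.129026
  p_II = e^(−9.3)·9.3^9/9! = 0.131113
  p_III = e^(−10.3)·10.3^9/9! = 0.120931
  p_IV = e^(−13.6)·13.6^9/9! = 0.0544104
Multiply by the mixture weights:
  π_I·p_I = 0.72 × 0.129026 = 0.0928986
  π_II·p_II = 0.05 × 0.131113 = 0.00655564
  π_III·p_III = 0.09 × 0.120931 = 0.0108838
  π_IV·p_IV = 0.14 × 0.0544104 = 0.00761746
Evidence: 0.0928986 + 0.00655564 + 0.0108838 + 0.00761746 = 0.117956
P(Regime IV | x) = 0.00761746 / 0.117956 ≈ 0.0646

0.0646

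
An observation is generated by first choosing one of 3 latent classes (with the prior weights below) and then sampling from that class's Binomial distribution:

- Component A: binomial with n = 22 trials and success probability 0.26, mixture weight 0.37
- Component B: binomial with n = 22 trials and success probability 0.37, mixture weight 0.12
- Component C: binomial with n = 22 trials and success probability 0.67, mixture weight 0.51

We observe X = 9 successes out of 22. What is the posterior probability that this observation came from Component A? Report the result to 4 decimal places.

0.4654

Apply Bayes' rule: the posterior for each component is proportional to its prior times its likelihood at x.
Evaluate each component's likelihood at the observed value:
  p_A = 0.0538885
  p_B = 0.159208
  p_C = 0.00744865
Unnormalised posteriors:
  π_A·p_A = 0.37 × 0.0538885 = 0.0199387
  π_B·p_B = 0.12 × 0.159208 = 0.019105
  π_C·p_C = 0.51 × 0.00744865 = 0.00379881
Denominator: 0.0199387 + 0.019105 + 0.00379881 = 0.0428425
Responsibility of Component A: 0.0199387 / 0.0428425 ≈ 0.4654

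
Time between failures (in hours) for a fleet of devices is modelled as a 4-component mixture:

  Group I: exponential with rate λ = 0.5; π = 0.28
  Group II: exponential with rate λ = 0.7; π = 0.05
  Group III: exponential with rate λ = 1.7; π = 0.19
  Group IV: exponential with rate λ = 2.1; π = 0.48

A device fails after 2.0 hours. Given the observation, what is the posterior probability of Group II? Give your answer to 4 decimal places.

0.1003

Apply Bayes' rule: the posterior for each component is proportional to its prior times its likelihood at x.
Evaluate each component's likelihood at the observed value:
  L_I = 0.5·e^(−0.5·2.0) = 0.5·e^(−1.0000) = 0.18394
  L_II = 0.7·e^(−0.7·2.0) = 0.7·e^(−1.4000) = 0.172618
  L_III = 1.7·e^(−1.7·2.0) = 1.7·e^(−3.4000) = 0.0567346
  L_IV = 2.1·e^(−2.1·2.0) = 2.1·e^(−4.2000) = 0.0314907
Weight by the priors:
  π_I·L_I = 0.28 × 0.18394 = 0.0515031
  π_II·L_II = 0.05 × 0.172618 = 0.00863089
  π_III·L_III = 0.19 × 0.0567346 = 0.0107796
  π_IV·L_IV = 0.48 × 0.0314907 = 0.0151155
Normaliser: 0.0515031 + 0.00863089 + 0.0107796 + 0.0151155 = 0.0860291
P(Group II | data) ≈ 0.1003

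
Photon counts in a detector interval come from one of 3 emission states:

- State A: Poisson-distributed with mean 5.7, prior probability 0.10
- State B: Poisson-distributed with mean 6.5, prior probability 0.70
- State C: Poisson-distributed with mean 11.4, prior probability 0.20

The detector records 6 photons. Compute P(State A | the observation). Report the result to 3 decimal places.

The responsibility of component k is P(Z=k) f_k(x) divided by Σ_j P(Z=j) f_j(x).
Component likelihoods at x = 6 photons:
  f_A = 0.159382
  f_B = 0.157483
  f_C = 0.0341303
Prior × likelihood for each component:
  P(Z=A)·f_A = 0.10 × 0.159382 = 0.0159382
  P(Z=B)·f_B = 0.70 × 0.157483 = 0.110238
  P(Z=C)·f_C = 0.20 × 0.0341303 = 0.00682605
Sum: 0.0159382 + 0.110238 + 0.00682605 = 0.133002
Responsibility of State A: 0.0159382 / 0.133002 ≈ 0.120

0.120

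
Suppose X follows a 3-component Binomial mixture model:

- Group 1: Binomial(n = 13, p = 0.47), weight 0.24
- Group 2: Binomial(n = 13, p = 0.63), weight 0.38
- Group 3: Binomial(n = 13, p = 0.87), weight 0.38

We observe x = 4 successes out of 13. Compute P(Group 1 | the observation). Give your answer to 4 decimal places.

Apply Bayes' rule: the posterior for each component is proportional to its prior times its likelihood at x.
Binomial probabilities:
  p_1 = C(13,4)·0.47^4·0.53^9 = 715·0.0487968·0.00329976 = 0.115128
  p_2 = C(13,4)·0.63^4·0.37^9 = 715·0.15753·0.000129962 = 0.0146381
  p_3 = C(13,4)·0.87^4·0.13^9 = 715·0.572898·1.06045e-08 = 4.34383e-06
Multiply by the mixture weights:
  π_1·p_1 = 0.24 × 0.115128 = 0.0276307
  π_2·p_2 = 0.38 × 0.0146381 = 0.00556247
  π_3·p_3 = 0.38 × 4.34383e-06 = 1.65066e-06
Marginal: 0.0276307 + 0.00556247 + 1.65066e-06 = 0.0331948
So the posterior for Group 1 is 0.0276307 / 0.0331948 ≈ 0.8324.

0.8324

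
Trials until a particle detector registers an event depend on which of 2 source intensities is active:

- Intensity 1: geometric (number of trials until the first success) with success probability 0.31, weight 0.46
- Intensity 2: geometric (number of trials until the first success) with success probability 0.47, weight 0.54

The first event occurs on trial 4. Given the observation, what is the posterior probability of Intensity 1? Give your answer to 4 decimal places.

0.5535

The responsibility of component k is P(Z=k) f_k(x) divided by Σ_j P(Z=j) f_j(x).
Evaluate each component's likelihood at the observed value:
  L_1 = 0.101838
  L_2 = 0.0699722
Weight by the priors:
  P(Z=1)·L_1 = 0.46 × 0.101838 = 0.0468454
  P(Z=2)·L_2 = 0.54 × 0.0699722 = 0.037785
Sum: 0.0468454 + 0.037785 = 0.0846304
P(Intensity 1 | x) = 0.0468454 / 0.0846304 ≈ 0.5535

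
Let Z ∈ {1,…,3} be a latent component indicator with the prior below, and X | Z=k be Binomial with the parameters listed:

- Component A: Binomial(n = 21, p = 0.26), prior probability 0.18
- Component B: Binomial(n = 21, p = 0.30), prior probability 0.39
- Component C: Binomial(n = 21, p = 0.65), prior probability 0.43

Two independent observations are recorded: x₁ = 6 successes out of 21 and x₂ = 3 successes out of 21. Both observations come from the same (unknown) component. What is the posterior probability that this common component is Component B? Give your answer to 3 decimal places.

0.557

The responsibility of component k is π_k f_k(x) divided by Σ_j π_j f_j(x).
Since both observations come from the same component, the likelihood for component k is f_k(x₁)·f_k(x₂).
  f_A = [0.183159] × [0.103501] = 0.018957
  f_B = [0.187806] × [0.0584763] = 0.0109822
  f_C = [0.000592943] × [2.26891e-06] = 1.34533e-09
Multiply by the mixture weights:
  π_A·f_A = 0.18 × 0.018957 = 0.00341227
  π_B·f_B = 0.39 × 0.0109822 = 0.00428306
  π_C·f_C = 0.43 × 1.34533e-09 = 5.78492e-10
Evidence: 0.00341227 + 0.00428306 + 5.78492e-10 = 0.00769533
Responsibility of Component B: 0.00428306 / 0.00769533 ≈ 0.557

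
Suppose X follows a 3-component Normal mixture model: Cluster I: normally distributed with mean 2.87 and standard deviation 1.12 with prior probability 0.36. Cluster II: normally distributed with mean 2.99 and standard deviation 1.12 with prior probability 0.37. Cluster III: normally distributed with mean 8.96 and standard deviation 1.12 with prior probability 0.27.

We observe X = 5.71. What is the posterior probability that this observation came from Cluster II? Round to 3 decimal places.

0.512

P(component k | x) = P(Z=k)·f_k(x) / marginal(x), where marginal(x) = Σ_j P(Z=j)·f_j(x).
Normal densities:
  L_I = (1/(1.12·√(2π)))·exp(−(5.71−2.87)²/(2·1.12²)) = 0.356198·exp(-3.21492) = 0.0143044
  L_II = (1/(1.12·√(2π)))·exp(−(5.71−2.99)²/(2·1.12²)) = 0.356198·exp(-2.94898) = 0.0186624
  L_III = (1/(1.12·√(2π)))·exp(−(5.71−8.96)²/(2·1.12²)) = 0.356198·exp(-4.21018) = 0.0052873
Prior × likelihood for each component:
  P(Z=I)·L_I = 0.36 × 0.0143044 = 0.00514957
  P(Z=II)·L_II = 0.37 × 0.0186624 = 0.00690507
  P(Z=III)·L_III = 0.27 × 0.0052873 = 0.00142757
Normaliser: 0.00514957 + 0.00690507 + 0.00142757 = 0.0134822
P(Cluster II | data) = 0.00690507 / 0.0134822 ≈ 0.512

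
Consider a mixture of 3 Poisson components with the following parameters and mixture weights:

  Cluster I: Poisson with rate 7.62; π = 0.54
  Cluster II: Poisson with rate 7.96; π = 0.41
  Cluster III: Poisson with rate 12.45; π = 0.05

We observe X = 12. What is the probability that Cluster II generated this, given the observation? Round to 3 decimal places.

Posterior ∝ prior × likelihood, so P(k | x) ∝ π_k f_k(x); normalise over all components.
Poisson probabilities:
  L_I = e^(−7.62)·7.62^12/12! = 0.0392463
  L_II = e^(−7.96)·7.96^12/12! = 0.0471667
  L_III = e^(−12.45)·12.45^12/12! = 0.11343
Multiply by the mixture weights:
  π_I·L_I = 0.54 × 0.0392463 = 0.021193
  π_II·L_II = 0.41 × 0.0471667 = 0.0193384
  π_III·L_III = 0.05 × 0.11343 = 0.00567151
Normaliser: 0.021193 + 0.0193384 + 0.00567151 = 0.0462029
P(Cluster II | data) = 0.0193384 / 0.0462029 ≈ 0.419

0.419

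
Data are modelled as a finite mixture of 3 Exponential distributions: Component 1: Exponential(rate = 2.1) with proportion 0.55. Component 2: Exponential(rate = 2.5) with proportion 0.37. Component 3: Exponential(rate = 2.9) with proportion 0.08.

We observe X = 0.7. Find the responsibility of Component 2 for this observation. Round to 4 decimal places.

0.3519

The responsibility of component k is π_k f_k(x) divided by Σ_j π_j f_j(x).
Exponential densities:
  L_1 = 2.1·e^(−2.1·0.7) = 2.1·e^(−1.4700) = 0.482844
  L_2 = 2.5·e^(−2.5·0.7) = 2.5·e^(−1.7500) = 0.434435
  L_3 = 2.9·e^(−2.9·0.7) = 2.9·e^(−2.0300) = 0.380873
Multiply by the mixture weights:
  π_1·L_1 = 0.55 × 0.482844 = 0.265564
  π_2·L_2 = 0.37 × 0.434435 = 0.160741
  π_3·L_3 = 0.08 × 0.380873 = 0.0304698
Sum: 0.265564 + 0.160741 + 0.0304698 = 0.456775
P(Component 2 | data) ≈ 0.3519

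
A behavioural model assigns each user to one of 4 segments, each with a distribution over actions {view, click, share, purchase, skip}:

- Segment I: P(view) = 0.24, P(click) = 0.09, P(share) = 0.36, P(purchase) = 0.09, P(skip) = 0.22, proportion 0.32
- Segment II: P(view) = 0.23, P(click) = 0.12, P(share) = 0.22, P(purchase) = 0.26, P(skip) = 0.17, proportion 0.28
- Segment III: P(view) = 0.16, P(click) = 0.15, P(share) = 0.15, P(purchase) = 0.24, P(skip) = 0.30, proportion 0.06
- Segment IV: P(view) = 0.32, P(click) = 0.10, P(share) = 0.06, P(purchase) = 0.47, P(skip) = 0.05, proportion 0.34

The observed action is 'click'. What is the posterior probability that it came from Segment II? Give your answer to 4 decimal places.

Posterior ∝ prior × likelihood, so P(k | x) ∝ π_k f_k(x); normalise over all components.
Categorical probabilities:
  L_I = P(click | comp) = 0.09
  L_II = P(click | comp) = 0.12
  L_III = P(click | comp) = 0.15
  L_IV = P(click | comp) = 0.10
Prior × likelihood for each component:
  π_I·L_I = 0.32 × 0.09 = 0.0288
  π_II·L_II = 0.28 × 0.12 = 0.0336
  π_III·L_III = 0.06 × 0.15 = 0.009
  π_IV·L_IV = 0.34 × 0.1 = 0.034
Denominator: 0.0288 + 0.0336 + 0.009 + 0.034 = 0.1054
P(Segment II | the observation) ≈ 0.3188

0.3188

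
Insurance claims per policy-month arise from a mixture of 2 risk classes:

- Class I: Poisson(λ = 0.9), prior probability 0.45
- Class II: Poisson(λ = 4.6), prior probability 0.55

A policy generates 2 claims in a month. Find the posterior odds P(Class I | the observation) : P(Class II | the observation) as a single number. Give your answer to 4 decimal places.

Since P(k|x) ∝ π_k f_k(x), the posterior odds are π_i f_i(x) / (π_j f_j(x)).
Evaluate each component's likelihood at the observed value:
  p_I = 0.164661
  p_II = 0.106348
Posterior odds = (π_I·p_I) / (π_II·p_II) = (0.45·0.164661) / (0.55·0.106348) = 0.0740973 / 0.0584916 ≈ 1.2668

1.2668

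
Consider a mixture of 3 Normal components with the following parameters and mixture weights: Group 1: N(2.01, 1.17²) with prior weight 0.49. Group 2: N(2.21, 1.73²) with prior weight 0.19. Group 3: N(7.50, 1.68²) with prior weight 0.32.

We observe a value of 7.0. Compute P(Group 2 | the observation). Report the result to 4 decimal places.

The responsibility of component k is P(Z=k) f_k(x) divided by Σ_j P(Z=j) f_j(x).
Evaluate each component's likelihood at the observed value:
  L_1 = 3.82689e-05
  L_2 = 0.00499085
  L_3 = 0.227178
Multiply by the mixture weights:
  P(Z=1)·L_1 = 0.49 × 3.82689e-05 = 1.87518e-05
  P(Z=2)·L_2 = 0.19 × 0.00499085 = 0.000948262
  P(Z=3)·L_3 = 0.32 × 0.227178 = 0.072697
Denominator: 1.87518e-05 + 0.000948262 + 0.072697 = 0.073664
P(Group 2 | 7.0) = 0.000948262 / 0.073664 ≈ 0.0129

0.0129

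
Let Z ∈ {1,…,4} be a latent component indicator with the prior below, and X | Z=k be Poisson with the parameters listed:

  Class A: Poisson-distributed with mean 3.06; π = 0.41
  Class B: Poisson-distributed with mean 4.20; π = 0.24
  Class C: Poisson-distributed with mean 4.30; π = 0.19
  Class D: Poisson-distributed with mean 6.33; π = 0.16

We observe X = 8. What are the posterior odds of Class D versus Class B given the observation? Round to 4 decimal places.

2.1091

Since P(k|x) ∝ w_k f_k(x), the posterior odds are w_i f_i(x) / (w_j f_j(x)).
Poisson probabilities:
  p_A = e^(−3.06)·3.06^8/8! = 0.00893943
  p_B = e^(−4.20)·4.20^8/8! = 0.0360111
  p_C = e^(−4.30)·4.30^8/8! = 0.0393333
  p_D = e^(−6.33)·6.33^8/8! = 0.113927
0.0182283 / 0.00864268 ≈ 2.1091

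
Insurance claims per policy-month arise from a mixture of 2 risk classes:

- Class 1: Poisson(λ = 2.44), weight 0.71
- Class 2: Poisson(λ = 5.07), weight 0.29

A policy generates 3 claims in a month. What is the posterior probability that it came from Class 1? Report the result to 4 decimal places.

0.7911

By Bayes' theorem, P(k | x) = P(Z=k) f_k(x) / Σ_j P(Z=j) f_j(x).
Poisson probabilities:
  L_1 = 0.211028
  L_2 = 0.136458
Weight by the priors:
  P(Z=1)·L_1 = 0.71 × 0.211028 = 0.14983
  P(Z=2)·L_2 = 0.29 × 0.136458 = 0.0395729
Evidence: 0.14983 + 0.0395729 = 0.189403
Responsibility of Class 1: 0.14983 / 0.189403 ≈ 0.7911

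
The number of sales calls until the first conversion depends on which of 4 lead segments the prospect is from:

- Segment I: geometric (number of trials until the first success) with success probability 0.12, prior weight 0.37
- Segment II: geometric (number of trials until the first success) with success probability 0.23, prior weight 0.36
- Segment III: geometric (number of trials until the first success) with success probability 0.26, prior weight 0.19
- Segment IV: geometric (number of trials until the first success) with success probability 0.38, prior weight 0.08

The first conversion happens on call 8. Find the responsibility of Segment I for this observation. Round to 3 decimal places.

0.471

Apply Bayes' rule: the posterior for each component is proportional to its prior times its likelihood at x.
Geometric probabilities:
  f_I = 0.12·(1−0.12)^7 = 0.12·0.408676 = 0.0490411
  f_II = 0.23·(1−0.23)^7 = 0.23·0.160485 = 0.0369116
  f_III = 0.26·(1−0.26)^7 = 0.26·0.121513 = 0.0315933
  f_IV = 0.38·(1−0.38)^7 = 0.38·0.0352161 = 0.0133821
Multiply by the mixture weights:
  π_I·f_I = 0.37 × 0.0490411 = 0.0181452
  π_II·f_II = 0.36 × 0.0369116 = 0.0132882
  π_III·f_III = 0.19 × 0.0315933 = 0.00600273
  π_IV·f_IV = 0.08 × 0.0133821 = 0.00107057
Normaliser: 0.0181452 + 0.0132882 + 0.00600273 + 0.00107057 = 0.0385067
So the posterior for Segment I is 0.0181452 / 0.0385067 ≈ 0.471.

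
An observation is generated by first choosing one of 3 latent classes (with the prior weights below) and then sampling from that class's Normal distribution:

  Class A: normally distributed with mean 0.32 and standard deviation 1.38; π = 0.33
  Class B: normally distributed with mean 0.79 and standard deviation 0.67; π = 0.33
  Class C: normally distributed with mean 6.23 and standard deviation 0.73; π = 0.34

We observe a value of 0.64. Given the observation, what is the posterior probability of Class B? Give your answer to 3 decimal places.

The responsibility of component k is π_k f_k(x) divided by Σ_j π_j f_j(x).
Normal densities:
  L_A = 0.28142
  L_B = 0.580699
  L_C = 1.01052e-13
Prior × likelihood for each component:
  π_A·L_A = 0.33 × 0.28142 = 0.0928686
  π_B·L_B = 0.33 × 0.580699 = 0.191631
  π_C·L_C = 0.34 × 1.01052e-13 = 3.43576e-14
Denominator: 0.0928686 + 0.191631 + 3.43576e-14 = 0.284499
So the posterior for Class B is 0.191631 / 0.284499 ≈ 0.674.

0.674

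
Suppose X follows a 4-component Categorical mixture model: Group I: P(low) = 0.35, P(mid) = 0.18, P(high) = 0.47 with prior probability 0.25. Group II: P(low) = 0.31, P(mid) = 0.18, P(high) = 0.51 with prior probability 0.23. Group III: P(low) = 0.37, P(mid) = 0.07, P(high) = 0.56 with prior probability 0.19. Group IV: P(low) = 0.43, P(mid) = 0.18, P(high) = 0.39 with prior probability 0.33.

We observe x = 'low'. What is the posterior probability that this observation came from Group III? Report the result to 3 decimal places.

0.189

Posterior ∝ prior × likelihood, so P(k | x) ∝ w_k f_k(x); normalise over all components.
Component likelihoods at x = 'low':
  p_I = P(low | comp) = 0.35
  p_II = P(low | comp) = 0.31
  p_III = P(low | comp) = 0.37
  p_IV = P(low | comp) = 0.43
Prior × likelihood for each component:
  w_I·p_I = 0.25 × 0.35 = 0.0875
  w_II·p_II = 0.23 × 0.31 = 0.0713
  w_III·p_III = 0.19 × 0.37 = 0.0703
  w_IV·p_IV = 0.33 × 0.43 = 0.1419
Evidence: 0.0875 + 0.0713 + 0.0703 + 0.1419 = 0.371
Responsibility of Group III: 0.0703 / 0.371 ≈ 0.189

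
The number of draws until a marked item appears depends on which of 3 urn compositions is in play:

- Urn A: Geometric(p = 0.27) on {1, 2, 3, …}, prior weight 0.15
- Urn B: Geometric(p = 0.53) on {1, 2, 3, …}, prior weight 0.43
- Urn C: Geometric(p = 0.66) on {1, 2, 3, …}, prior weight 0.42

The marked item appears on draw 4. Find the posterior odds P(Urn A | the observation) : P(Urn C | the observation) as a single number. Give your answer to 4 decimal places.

1.4461

Only the two components matter; the odds are (w_i f_i(x)) / (w_j f_j(x)).
Geometric probabilities:
  L_A = 0.27·(1−0.27)^3 = 0.27·0.389017 = 0.105035
  L_B = 0.53·(1−0.53)^3 = 0.53·0.103823 = 0.0550262
  L_C = 0.66·(1−0.66)^3 = 0.66·0.039304 = 0.0259406
0.0157552 / 0.0108951 ≈ 1.4461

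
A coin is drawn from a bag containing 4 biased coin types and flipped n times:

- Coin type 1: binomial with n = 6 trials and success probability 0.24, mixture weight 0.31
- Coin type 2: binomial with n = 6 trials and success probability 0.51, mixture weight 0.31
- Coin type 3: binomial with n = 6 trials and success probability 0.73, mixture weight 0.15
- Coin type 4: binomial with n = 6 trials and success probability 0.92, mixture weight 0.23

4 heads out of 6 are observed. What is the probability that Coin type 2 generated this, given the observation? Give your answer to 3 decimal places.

P(component k | x) = w_k·f_k(x) / marginal(x), where marginal(x) = Σ_j w_j·f_j(x).
Component likelihoods at x = 4 heads out of 6:
  p_1 = 0.0287451
  p_2 = 0.243649
  p_3 = 0.310535
  p_4 = 0.0687737
Multiply by the mixture weights:
  w_1·p_1 = 0.31 × 0.0287451 = 0.00891097
  w_2·p_2 = 0.31 × 0.243649 = 0.0755311
  w_3·p_3 = 0.15 × 0.310535 = 0.0465802
  w_4·p_4 = 0.23 × 0.0687737 = 0.015818
Evidence: 0.00891097 + 0.0755311 + 0.0465802 + 0.015818 = 0.14684
P(Coin type 2 | x) ≈ 0.514

0.514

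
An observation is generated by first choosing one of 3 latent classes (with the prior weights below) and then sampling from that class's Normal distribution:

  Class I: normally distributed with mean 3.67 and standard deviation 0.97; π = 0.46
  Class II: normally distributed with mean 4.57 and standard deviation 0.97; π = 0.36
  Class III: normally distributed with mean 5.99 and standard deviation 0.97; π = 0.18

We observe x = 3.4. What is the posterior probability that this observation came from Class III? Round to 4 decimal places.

The responsibility of component k is P(Z=k) f_k(x) divided by Σ_j P(Z=j) f_j(x).
Evaluate each component's likelihood at the observed value:
  L_I = (1/(0.97·√(2π)))·exp(−(3.4−3.67)²/(2·0.97²)) = 0.411281·exp(-0.03874) = 0.395653
  L_II = (1/(0.97·√(2π)))·exp(−(3.4−4.57)²/(2·0.97²)) = 0.411281·exp(-0.72744) = 0.198708
  L_III = (1/(0.97·√(2π)))·exp(−(3.4−5.99)²/(2·0.97²)) = 0.411281·exp(-3.56473) = 0.0116412
Weight by the priors:
  P(Z=I)·L_I = 0.46 × 0.395653 = 0.182
  P(Z=II)·L_II = 0.36 × 0.198708 = 0.0715347
  P(Z=III)·L_III = 0.18 × 0.0116412 = 0.00209542
Normaliser: 0.182 + 0.0715347 + 0.00209542 = 0.25563
P(Class III | 3.4) ≈ 0.0082

0.0082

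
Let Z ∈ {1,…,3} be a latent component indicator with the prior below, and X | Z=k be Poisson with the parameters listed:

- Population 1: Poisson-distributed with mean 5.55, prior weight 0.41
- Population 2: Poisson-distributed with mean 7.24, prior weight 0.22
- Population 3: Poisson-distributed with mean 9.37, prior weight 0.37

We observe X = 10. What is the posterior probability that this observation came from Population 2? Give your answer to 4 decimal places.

The responsibility of component k is π_k f_k(x) divided by Σ_j π_j f_j(x).
Poisson probabilities:
  L_1 = e^(−5.55)·5.55^10/10! = 0.0297052
  L_2 = e^(−7.24)·7.24^10/10! = 0.0782223
  L_3 = e^(−9.37)·9.37^10/10! = 0.122544
Unnormalised posteriors:
  π_1·L_1 = 0.41 × 0.0297052 = 0.0121791
  π_2·L_2 = 0.22 × 0.0782223 = 0.0172089
  π_3·L_3 = 0.37 × 0.122544 = 0.0453414
Normaliser: 0.0121791 + 0.0172089 + 0.0453414 = 0.0747295
P(Population 2 | x) = 0.0172089 / 0.0747295 ≈ 0.2303

0.2303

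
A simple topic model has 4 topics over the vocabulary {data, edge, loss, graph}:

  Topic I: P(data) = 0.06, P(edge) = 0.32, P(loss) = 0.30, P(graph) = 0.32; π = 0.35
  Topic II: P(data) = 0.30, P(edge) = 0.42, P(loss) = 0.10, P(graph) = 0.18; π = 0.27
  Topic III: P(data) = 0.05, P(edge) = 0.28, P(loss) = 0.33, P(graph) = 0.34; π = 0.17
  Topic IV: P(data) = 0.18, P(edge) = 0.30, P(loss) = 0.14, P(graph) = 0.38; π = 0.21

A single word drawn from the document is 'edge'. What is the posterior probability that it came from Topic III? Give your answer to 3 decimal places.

0.142

Posterior ∝ prior × likelihood, so P(k | x) ∝ π_k f_k(x); normalise over all components.
Evaluate each component's likelihood at the observed value:
  p_I = P(edge | comp) = 0.32
  p_II = P(edge | comp) = 0.42
  p_III = P(edge | comp) = 0.28
  p_IV = P(edge | comp) = 0.30
Multiply by the mixture weights:
  π_I·p_I = 0.35 × 0.32 = 0.112
  π_II·p_II = 0.27 × 0.42 = 0.1134
  π_III·p_III = 0.17 × 0.28 = 0.0476
  π_IV·p_IV = 0.21 × 0.3 = 0.063
Normaliser: 0.112 + 0.1134 + 0.0476 + 0.063 = 0.336
P(Topic III | 'edge') = 0.0476 / 0.336 ≈ 0.142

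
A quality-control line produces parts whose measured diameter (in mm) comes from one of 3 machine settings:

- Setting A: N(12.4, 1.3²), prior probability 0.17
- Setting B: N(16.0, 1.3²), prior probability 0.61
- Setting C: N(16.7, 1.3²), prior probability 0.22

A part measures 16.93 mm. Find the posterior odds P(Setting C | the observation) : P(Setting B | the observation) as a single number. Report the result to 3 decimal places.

0.459

Posterior odds = (π_i f_i(x)) / (π_j f_j(x)); the normalising sum cancels.
Evaluate each component's likelihood at the observed value:
  f_A = (1/(1.3·√(2π)))·exp(−(16.93−12.4)²/(2·1.3²)) = 0.306879·exp(-6.07127) = 0.000708348
  f_B = (1/(1.3·√(2π)))·exp(−(16.93−16.0)²/(2·1.3²)) = 0.306879·exp(-0.25589) = 0.237594
  f_C = (1/(1.3·√(2π)))·exp(−(16.93−16.7)²/(2·1.3²)) = 0.306879·exp(-0.01565) = 0.302113
0.0664649 / 0.144933 ≈ 0.459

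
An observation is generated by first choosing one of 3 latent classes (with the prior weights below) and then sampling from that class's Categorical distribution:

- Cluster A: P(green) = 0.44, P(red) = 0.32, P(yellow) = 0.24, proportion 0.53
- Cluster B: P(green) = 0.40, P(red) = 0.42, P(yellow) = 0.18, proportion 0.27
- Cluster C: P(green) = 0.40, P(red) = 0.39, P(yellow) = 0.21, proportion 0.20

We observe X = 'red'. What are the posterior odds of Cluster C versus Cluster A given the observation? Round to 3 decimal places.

Posterior odds = (π_i f_i(x)) / (π_j f_j(x)); the normalising sum cancels.
Evaluate each component's likelihood at the observed value:
  L_A = 0.32
  L_B = 0.42
  L_C = 0.39
Odds = (0.20/0.53) × (0.39/0.32) = 0.377358 × 1.21875 ≈ 0.460

0.460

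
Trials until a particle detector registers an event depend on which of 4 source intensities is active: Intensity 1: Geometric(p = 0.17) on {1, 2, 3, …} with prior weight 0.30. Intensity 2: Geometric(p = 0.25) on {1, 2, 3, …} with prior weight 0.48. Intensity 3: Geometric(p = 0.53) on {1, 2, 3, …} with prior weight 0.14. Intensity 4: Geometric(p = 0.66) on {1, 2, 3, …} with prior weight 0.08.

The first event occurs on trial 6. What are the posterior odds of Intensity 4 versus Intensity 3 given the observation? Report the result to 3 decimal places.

The posterior odds equal the prior odds times the likelihood ratio: (w_i/w_j)·(f_i(x)/f_j(x)).
Component likelihoods at x = 6:
  L_1 = 0.0669637
  L_2 = 0.0593262
  L_3 = 0.0121553
  L_4 = 0.00299874
Posterior odds = (w_4·L_4) / (w_3·L_3) = (0.08·0.00299874) / (0.14·0.0121553) = 0.000239899 / 0.00170174 ≈ 0.141

0.141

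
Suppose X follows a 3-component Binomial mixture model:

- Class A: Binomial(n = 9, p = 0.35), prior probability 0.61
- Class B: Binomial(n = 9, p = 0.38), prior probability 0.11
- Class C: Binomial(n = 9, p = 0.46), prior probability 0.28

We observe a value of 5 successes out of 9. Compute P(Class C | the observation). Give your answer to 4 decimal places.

0.4117

Posterior ∝ prior × likelihood, so P(k | x) ∝ w_k f_k(x); normalise over all components.
Component likelihoods at x = 5 successes out of 9:
  p_A = C(9,5)·0.35^5·0.65^4 = 126·0.00525219·0.178506 = 0.118131
  p_B = C(9,5)·0.38^5·0.62^4 = 126·0.00792352·0.147763 = 0.147521
  p_C = C(9,5)·0.46^5·0.54^4 = 126·0.0205963·0.0850306 = 0.220666
Unnormalised posteriors:
  w_A·p_A = 0.61 × 0.118131 = 0.07206
  w_B·p_B = 0.11 × 0.147521 = 0.0162274
  w_C·p_C = 0.28 × 0.220666 = 0.0617864
Evidence: 0.07206 + 0.0162274 + 0.0617864 = 0.150074
Responsibility of Class C: 0.0617864 / 0.150074 ≈ 0.4117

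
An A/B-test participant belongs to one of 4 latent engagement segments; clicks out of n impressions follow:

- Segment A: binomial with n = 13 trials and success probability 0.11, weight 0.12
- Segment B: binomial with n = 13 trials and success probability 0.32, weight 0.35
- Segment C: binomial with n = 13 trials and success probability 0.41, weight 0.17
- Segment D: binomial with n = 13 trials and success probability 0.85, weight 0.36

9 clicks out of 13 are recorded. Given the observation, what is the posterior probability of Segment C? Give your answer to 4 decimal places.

0.1307

The responsibility of component k is P(Z=k) f_k(x) divided by Σ_j P(Z=j) f_j(x).
Binomial probabilities:
  p_A = 1.05779e-06
  p_B = 0.00537888
  p_C = 0.0283641
  p_D = 0.0838381
Prior × likelihood for each component:
  P(Z=A)·p_A = 0.12 × 1.05779e-06 = 1.26935e-07
  P(Z=B)·p_B = 0.35 × 0.00537888 = 0.00188261
  P(Z=C)·p_C = 0.17 × 0.0283641 = 0.00482189
  P(Z=D)·p_D = 0.36 × 0.0838381 = 0.0301817
Normaliser: 1.26935e-07 + 0.00188261 + 0.00482189 + 0.0301817 = 0.0368863
Responsibility of Segment C: 0.00482189 / 0.0368863 ≈ 0.1307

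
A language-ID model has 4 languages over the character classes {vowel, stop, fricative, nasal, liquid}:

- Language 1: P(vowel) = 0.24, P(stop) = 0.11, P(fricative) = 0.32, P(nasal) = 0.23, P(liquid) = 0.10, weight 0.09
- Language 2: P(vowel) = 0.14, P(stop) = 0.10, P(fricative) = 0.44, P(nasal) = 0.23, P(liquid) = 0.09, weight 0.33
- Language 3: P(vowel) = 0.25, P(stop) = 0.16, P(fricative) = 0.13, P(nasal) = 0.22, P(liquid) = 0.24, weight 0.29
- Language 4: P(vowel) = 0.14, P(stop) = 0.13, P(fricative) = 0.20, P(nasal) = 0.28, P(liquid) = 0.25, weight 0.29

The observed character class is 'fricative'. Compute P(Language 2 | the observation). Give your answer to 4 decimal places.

The responsibility of component k is π_k f_k(x) divided by Σ_j π_j f_j(x).
Component likelihoods at x = 'fricative':
  p_1 = 0.32
  p_2 = 0.44
  p_3 = 0.13
  p_4 = 0.2
Unnormalised posteriors:
  π_1·p_1 = 0.09 × 0.32 = 0.0288
  π_2·p_2 = 0.33 × 0.44 = 0.1452
  π_3·p_3 = 0.29 × 0.13 = 0.0377
  π_4·p_4 = 0.29 × 0.2 = 0.058
Sum: 0.0288 + 0.1452 + 0.0377 + 0.058 = 0.2697
P(Language 2 | data) ≈ 0.5384

0.5384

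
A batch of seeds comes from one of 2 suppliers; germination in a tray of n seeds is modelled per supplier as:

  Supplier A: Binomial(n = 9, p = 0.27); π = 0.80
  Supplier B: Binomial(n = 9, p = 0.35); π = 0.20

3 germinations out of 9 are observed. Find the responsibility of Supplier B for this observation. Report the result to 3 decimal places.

0.213

P(component k | x) = P(Z=k)·f_k(x) / marginal(x), where marginal(x) = Σ_j P(Z=j)·f_j(x).
Component likelihoods at x = 3 germinations out of 9:
  L_A = 0.250212
  L_B = 0.271621
Weight by the priors:
  P(Z=A)·L_A = 0.80 × 0.250212 = 0.200169
  P(Z=B)·L_B = 0.20 × 0.271621 = 0.0543242
Marginal: 0.200169 + 0.0543242 = 0.254494
P(Supplier B | data) = 0.0543242 / 0.254494 ≈ 0.213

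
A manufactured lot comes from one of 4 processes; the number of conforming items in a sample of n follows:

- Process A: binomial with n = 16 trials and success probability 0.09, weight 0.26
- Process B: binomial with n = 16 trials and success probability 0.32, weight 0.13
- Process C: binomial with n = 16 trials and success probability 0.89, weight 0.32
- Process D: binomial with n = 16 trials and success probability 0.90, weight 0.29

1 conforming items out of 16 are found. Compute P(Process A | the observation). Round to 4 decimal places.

0.9780

The responsibility of component k is P(Z=k) f_k(x) divided by Σ_j P(Z=j) f_j(x).
Evaluate each component's likelihood at the observed value:
  L_A = C(16,1)·0.09^1·0.91^15 = 16·0.09·0.243008 = 0.349932
  L_B = C(16,1)·0.32^1·0.68^15 = 16·0.32·0.0030735 = 0.0157363
  L_C = C(16,1)·0.89^1·0.11^15 = 16·0.89·4.17725e-15 = 5.9484e-14
  L_D = C(16,1)·0.90^1·0.10^15 = 16·0.9·1e-15 = 1.44e-14
Prior × likelihood for each component:
  P(Z=A)·L_A = 0.26 × 0.349932 = 0.0909823
  P(Z=B)·L_B = 0.13 × 0.0157363 = 0.00204572
  P(Z=C)·L_C = 0.32 × 5.9484e-14 = 1.90349e-14
  P(Z=D)·L_D = 0.29 × 1.44e-14 = 4.176e-15
Marginal: 0.0909823 + 0.00204572 + 1.90349e-14 + 4.176e-15 = 0.093028
P(Process A | data) = 0.0909823 / 0.093028 ≈ 0.9780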